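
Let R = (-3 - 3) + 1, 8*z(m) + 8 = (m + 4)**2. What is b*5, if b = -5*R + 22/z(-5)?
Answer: -5/7 ≈ -0.71429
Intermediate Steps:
z(m) = -1 + (4 + m)**2/8 (z(m) = -1 + (m + 4)**2/8 = -1 + (4 + m)**2/8)
R = -5 (R = -6 + 1 = -5)
b = -1/7 (b = -5*(-5) + 22/(-1 + (4 - 5)**2/8) = 25 + 22/(-1 + (1/8)*(-1)**2) = 25 + 22/(-1 + (1/8)*1) = 25 + 22/(-1 + 1/8) = 25 + 22/(-7/8) = 25 + 22*(-8/7) = 25 - 176/7 = -1/7 ≈ -0.14286)
b*5 = -1/7*5 = -5/7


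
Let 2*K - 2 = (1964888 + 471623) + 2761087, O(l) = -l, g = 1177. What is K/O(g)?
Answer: -2598800/1177 ≈ -2208.0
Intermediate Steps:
K = 2598800 (K = 1 + ((1964888 + 471623) + 2761087)/2 = 1 + (2436511 + 2761087)/2 = 1 + (½)*5197598 = 1 + 2598799 = 2598800)
K/O(g) = 2598800/((-1*1177)) = 2598800/(-1177) = 2598800*(-1/1177) = -2598800/1177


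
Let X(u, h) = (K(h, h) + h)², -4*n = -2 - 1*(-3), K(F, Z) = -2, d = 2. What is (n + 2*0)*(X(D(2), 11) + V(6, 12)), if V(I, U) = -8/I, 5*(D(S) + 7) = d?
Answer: -239/12 ≈ -19.917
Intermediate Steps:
D(S) = -33/5 (D(S) = -7 + (⅕)*2 = -7 + ⅖ = -33/5)
n = -¼ (n = -(-2 - 1*(-3))/4 = -(-2 + 3)/4 = -¼*1 = -¼ ≈ -0.25000)
X(u, h) = (-2 + h)²
(n + 2*0)*(X(D(2), 11) + V(6, 12)) = (-¼ + 2*0)*((-2 + 11)² - 8/6) = (-¼ + 0)*(9² - 8*⅙) = -(81 - 4/3)/4 = -¼*239/3 = -239/12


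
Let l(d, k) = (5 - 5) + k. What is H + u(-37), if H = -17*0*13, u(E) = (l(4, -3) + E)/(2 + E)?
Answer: 8/7 ≈ 1.1429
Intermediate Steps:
l(d, k) = k (l(d, k) = 0 + k = k)
u(E) = (-3 + E)/(2 + E)
H = 0 (H = 0*13 = 0)
H + u(-37) = 0 + (-3 - 37)/(2 - 37) = 0 - 40/(-35) = 0 - 1/35*(-40) = 0 + 8/7 = 8/7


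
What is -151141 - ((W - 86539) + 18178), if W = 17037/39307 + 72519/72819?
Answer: -78981663281792/954098811 ≈ -82781.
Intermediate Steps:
W = 1363707212/954098811 (W = 17037*(1/39307) + 72519*(1/72819) = 17037/39307 + 24173/24273 = 1363707212/954098811 ≈ 1.4293)
-151141 - ((W - 86539) + 18178) = -151141 - ((1363707212/954098811 - 86539) + 18178) = -151141 - (-82565393297917/954098811 + 18178) = -151141 - 1*(-65221785111559/954098811) = -151141 + 65221785111559/954098811 = -78981663281792/954098811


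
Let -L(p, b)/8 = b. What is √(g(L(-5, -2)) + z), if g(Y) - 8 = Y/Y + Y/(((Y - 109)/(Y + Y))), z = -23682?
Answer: I*√204795393/93 ≈ 153.88*I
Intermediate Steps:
L(p, b) = -8*b
g(Y) = 9 + 2*Y²/(-109 + Y) (g(Y) = 8 + (Y/Y + Y/(((Y - 109)/(Y + Y)))) = 8 + (1 + Y/(((-109 + Y)/((2*Y))))) = 8 + (1 + Y/(((-109 + Y)*(1/(2*Y))))) = 8 + (1 + Y/(((-109 + Y)/(2*Y)))) = 8 + (1 + Y*(2*Y/(-109 + Y))) = 8 + (1 + 2*Y²/(-109 + Y)) = 9 + 2*Y²/(-109 + Y))
√(g(L(-5, -2)) + z) = √((-981 + 2*(-8*(-2))² + 9*(-8*(-2)))/(-109 - 8*(-2)) - 23682) = √((-981 + 2*16² + 9*16)/(-109 + 16) - 23682) = √((-981 + 2*256 + 144)/(-93) - 23682) = √(-(-981 + 512 + 144)/93 - 23682) = √(-1/93*(-325) - 23682) = √(325/93 - 23682) = √(-2202101/93) = I*√204795393/93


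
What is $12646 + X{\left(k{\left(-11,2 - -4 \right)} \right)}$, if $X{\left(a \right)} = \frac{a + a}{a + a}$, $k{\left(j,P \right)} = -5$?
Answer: $12647$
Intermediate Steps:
$X{\left(a \right)} = 1$ ($X{\left(a \right)} = \frac{2 a}{2 a} = 2 a \frac{1}{2 a} = 1$)
$12646 + X{\left(k{\left(-11,2 - -4 \right)} \right)} = 12646 + 1 = 12647$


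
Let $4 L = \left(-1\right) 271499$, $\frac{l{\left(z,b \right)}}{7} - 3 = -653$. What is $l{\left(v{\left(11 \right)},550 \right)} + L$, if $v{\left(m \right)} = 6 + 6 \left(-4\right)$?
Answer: $- \frac{289699}{4} \approx -72425.0$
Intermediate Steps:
$v{\left(m \right)} = -18$ ($v{\left(m \right)} = 6 - 24 = -18$)
$l{\left(z,b \right)} = -4550$ ($l{\left(z,b \right)} = 21 + 7 \left(-653\right) = 21 - 4571 = -4550$)
$L = - \frac{271499}{4}$ ($L = \frac{\left(-1\right) 271499}{4} = \frac{1}{4} \left(-271499\right) = - \frac{271499}{4} \approx -67875.0$)
$l{\left(v{\left(11 \right)},550 \right)} + L = -4550 - \frac{271499}{4} = - \frac{289699}{4}$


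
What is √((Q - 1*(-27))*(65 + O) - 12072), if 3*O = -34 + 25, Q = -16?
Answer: I*√11390 ≈ 106.72*I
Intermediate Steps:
O = -3 (O = (-34 + 25)/3 = (⅓)*(-9) = -3)
√((Q - 1*(-27))*(65 + O) - 12072) = √((-16 - 1*(-27))*(65 - 3) - 12072) = √((-16 + 27)*62 - 12072) = √(11*62 - 12072) = √(682 - 12072) = √(-11390) = I*√11390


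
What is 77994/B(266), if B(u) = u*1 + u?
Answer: 5571/38 ≈ 146.61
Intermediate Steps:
B(u) = 2*u (B(u) = u + u = 2*u)
77994/B(266) = 77994/((2*266)) = 77994/532 = 77994*(1/532) = 5571/38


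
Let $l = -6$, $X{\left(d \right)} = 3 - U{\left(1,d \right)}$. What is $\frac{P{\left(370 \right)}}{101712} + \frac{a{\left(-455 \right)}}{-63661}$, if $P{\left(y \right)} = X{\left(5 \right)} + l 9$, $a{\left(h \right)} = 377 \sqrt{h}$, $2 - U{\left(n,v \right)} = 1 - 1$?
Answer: $- \frac{53}{101712} - \frac{29 i \sqrt{455}}{4897} \approx -0.00052108 - 0.12632 i$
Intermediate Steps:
$U{\left(n,v \right)} = 2$ ($U{\left(n,v \right)} = 2 - \left(1 - 1\right) = 2 - 0 = 2 + 0 = 2$)
$X{\left(d \right)} = 1$ ($X{\left(d \right)} = 3 - 2 = 1$)
$P{\left(y \right)} = -53$ ($P{\left(y \right)} = 1 - 54 = -53$)
$\frac{P{\left(370 \right)}}{101712} + \frac{a{\left(-455 \right)}}{-63661} = - \frac{53}{101712} + \frac{377 \sqrt{-455}}{-63661} = \left(-53\right) \frac{1}{101712} + 377 i \sqrt{455} \left(- \frac{1}{63661}\right) = - \frac{53}{101712} + 377 i \sqrt{455} \left(- \frac{1}{63661}\right) = - \frac{53}{101712} - \frac{29 i \sqrt{455}}{4897}$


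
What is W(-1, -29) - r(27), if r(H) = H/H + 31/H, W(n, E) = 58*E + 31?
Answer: -44635/27 ≈ -1653.1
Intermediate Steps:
W(n, E) = 31 + 58*E
r(H) = 1 + 31/H
W(-1, -29) - r(27) = (31 + 58*(-29)) - (31 + 27)/27 = (31 - 1682) - 58/27 = -1651 - 1*58/27 = -1651 - 58/27 = -44635/27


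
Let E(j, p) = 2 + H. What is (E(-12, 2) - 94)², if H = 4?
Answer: 7744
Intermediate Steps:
E(j, p) = 6 (E(j, p) = 2 + 4 = 6)
(E(-12, 2) - 94)² = (6 - 94)² = (-88)² = 7744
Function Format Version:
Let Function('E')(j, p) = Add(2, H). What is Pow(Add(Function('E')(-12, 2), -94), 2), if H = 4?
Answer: 7744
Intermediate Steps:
Function('E')(j, p) = 6 (Function('E')(j, p) = Add(2, 4) = 6)
Pow(Add(Function('E')(-12, 2), -94), 2) = Pow(Add(6, -94), 2) = Pow(-88, 2) = 7744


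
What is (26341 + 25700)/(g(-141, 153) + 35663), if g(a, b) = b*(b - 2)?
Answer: 52041/58766 ≈ 0.88556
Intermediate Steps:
g(a, b) = b*(-2 + b)
(26341 + 25700)/(g(-141, 153) + 35663) = (26341 + 25700)/(153*(-2 + 153) + 35663) = 52041/(153*151 + 35663) = 52041/(23103 + 35663) = 52041/58766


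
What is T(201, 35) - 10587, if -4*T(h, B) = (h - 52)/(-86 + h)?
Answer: -4870169/460 ≈ -10587.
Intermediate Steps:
T(h, B) = -(-52 + h)/(4*(-86 + h)) (T(h, B) = -(h - 52)/(4*(-86 + h)) = -(-52 + h)/(4*(-86 + h)))
T(201, 35) - 10587 = (52 - 1*201)/(4*(-86 + 201)) - 10587 = (¼)*(52 - 201)/115 - 10587 = (¼)*(1/115)*(-149) - 10587 = -149/460 - 10587 = -4870169/460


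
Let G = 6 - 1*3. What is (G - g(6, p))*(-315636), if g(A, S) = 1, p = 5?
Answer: -631272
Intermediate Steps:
G = 3 (G = 6 - 3 = 3)
(G - g(6, p))*(-315636) = (3 - 1*1)*(-315636) = (3 - 1)*(-315636) = 2*(-315636) = -631272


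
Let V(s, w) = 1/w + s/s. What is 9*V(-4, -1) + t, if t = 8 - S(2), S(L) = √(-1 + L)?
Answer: 7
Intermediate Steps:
V(s, w) = 1 + 1/w (V(s, w) = 1/w + 1 = 1 + 1/w)
t = 7 (t = 8 - √(-1 + 2) = 8 - √1 = 8 - 1*1 = 8 - 1 = 7)
9*V(-4, -1) + t = 9*((1 - 1)/(-1)) + 7 = 9*(-1*0) + 7 = 9*0 + 7 = 0 + 7 = 7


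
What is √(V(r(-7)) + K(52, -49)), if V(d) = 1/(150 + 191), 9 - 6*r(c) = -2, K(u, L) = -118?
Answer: I*√13720817/341 ≈ 10.863*I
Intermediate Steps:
r(c) = 11/6 (r(c) = 3/2 - ⅙*(-2) = 3/2 + ⅓ = 11/6)
V(d) = 1/341
√(V(r(-7)) + K(52, -49)) = √(1/341 - 118) = √(-40237/341) = I*√13720817/341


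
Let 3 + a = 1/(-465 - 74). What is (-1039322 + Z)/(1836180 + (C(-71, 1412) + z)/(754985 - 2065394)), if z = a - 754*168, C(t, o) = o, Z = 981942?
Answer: -2251560759910/72050732857441 ≈ -0.031250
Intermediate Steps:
a = -1618/539 (a = -3 + 1/(-465 - 74) = -3 + 1/(-539) = -3 - 1/539 = -1618/539 ≈ -3.0019)
z = -68277826/539 (z = -1618/539 - 754*168 = -1618/539 - 126672 = -68277826/539 ≈ -1.2668e+5)
(-1039322 + Z)/(1836180 + (C(-71, 1412) + z)/(754985 - 2065394)) = (-1039322 + 981942)/(1836180 + (1412 - 68277826/539)/(754985 - 2065394)) = -57380/(1836180 - 67516758/539/(-1310409)) = -57380/(1836180 - 67516758/539*(-1/1310409)) = -57380/(1836180 + 7501862/78478939) = -57380/144101465714882/78478939 = -57380*78478939/144101465714882 = -2251560759910/72050732857441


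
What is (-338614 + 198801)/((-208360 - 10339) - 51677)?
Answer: 139813/270376 ≈ 0.51711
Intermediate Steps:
(-338614 + 198801)/((-208360 - 10339) - 51677) = -139813/(-218699 - 51677) = -139813/(-270376) = -139813*(-1/270376) = 139813/270376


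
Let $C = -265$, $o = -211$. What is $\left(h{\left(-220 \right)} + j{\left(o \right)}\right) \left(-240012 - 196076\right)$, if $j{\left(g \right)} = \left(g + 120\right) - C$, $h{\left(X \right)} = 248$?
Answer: $-184029136$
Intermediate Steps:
$j{\left(g \right)} = 385 + g$ ($j{\left(g \right)} = \left(g + 120\right) - -265 = \left(120 + g\right) + 265 = 385 + g$)
$\left(h{\left(-220 \right)} + j{\left(o \right)}\right) \left(-240012 - 196076\right) = \left(248 + \left(385 - 211\right)\right) \left(-240012 - 196076\right) = \left(248 + 174\right) \left(-436088\right) = 422 \left(-436088\right) = -184029136$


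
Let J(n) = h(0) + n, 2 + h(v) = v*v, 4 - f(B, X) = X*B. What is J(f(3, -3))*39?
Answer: 429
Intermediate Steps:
f(B, X) = 4 - B*X (f(B, X) = 4 - X*B = 4 - B*X)
h(v) = -2 + v² (h(v) = -2 + v*v = -2 + v²)
J(n) = -2 + n (J(n) = (-2 + 0²) + n = (-2 + 0) + n = -2 + n)
J(f(3, -3))*39 = (-2 + (4 - 1*3*(-3)))*39 = (-2 + (4 + 9))*39 = (-2 + 13)*39 = 11*39 = 429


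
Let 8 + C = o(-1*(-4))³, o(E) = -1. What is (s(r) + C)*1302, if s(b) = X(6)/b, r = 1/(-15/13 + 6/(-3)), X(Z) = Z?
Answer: -472626/13 ≈ -36356.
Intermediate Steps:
C = -9 (C = -8 + (-1)³ = -8 - 1 = -9)
r = -13/41 (r = 1/(-15*1/13 + 6*(-⅓)) = 1/(-15/13 - 2) = 1/(-41/13) = -13/41 ≈ -0.31707)
s(b) = 6/b
(s(r) + C)*1302 = (6/(-13/41) - 9)*1302 = (6*(-41/13) - 9)*1302 = (-246/13 - 9)*1302 = -363/13*1302 = -472626/13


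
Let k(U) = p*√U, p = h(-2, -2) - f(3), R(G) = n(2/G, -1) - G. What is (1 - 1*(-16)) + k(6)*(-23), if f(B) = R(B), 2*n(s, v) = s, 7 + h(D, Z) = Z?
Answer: 17 + 437*√6/3 ≈ 373.81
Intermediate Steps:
h(D, Z) = -7 + Z
n(s, v) = s/2
R(G) = 1/G - G (R(G) = (2/G)/2 - G = 1/G - G)
f(B) = 1/B - B
p = -19/3 (p = (-7 - 2) - (1/3 - 1*3) = -9 - (⅓ - 3) = -9 - 1*(-8/3) = -9 + 8/3 = -19/3 ≈ -6.3333)
k(U) = -19*√U/3
(1 - 1*(-16)) + k(6)*(-23) = (1 - 1*(-16)) - 19*√6/3*(-23) = (1 + 16) + 437*√6/3 = 17 + 437*√6/3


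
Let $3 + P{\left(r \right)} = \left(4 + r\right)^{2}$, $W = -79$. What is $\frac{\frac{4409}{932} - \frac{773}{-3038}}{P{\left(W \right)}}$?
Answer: $\frac{7057489}{7959110376} \approx 0.00088672$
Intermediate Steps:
$P{\left(r \right)} = -3 + \left(4 + r\right)^{2}$
$\frac{\frac{4409}{932} - \frac{773}{-3038}}{P{\left(W \right)}} = \frac{\frac{4409}{932} - \frac{773}{-3038}}{-3 + \left(4 - 79\right)^{2}} = \frac{4409 \cdot \frac{1}{932} - - \frac{773}{3038}}{-3 + \left(-75\right)^{2}} = \frac{\frac{4409}{932} + \frac{773}{3038}}{-3 + 5625} = \frac{7057489}{1415708 \cdot 5622} = \frac{7057489}{1415708} \cdot \frac{1}{5622} = \frac{7057489}{7959110376}$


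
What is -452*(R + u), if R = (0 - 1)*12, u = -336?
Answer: 157296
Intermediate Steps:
R = -12 (R = -1*12 = -12)
-452*(R + u) = -452*(-12 - 336) = -452*(-348) = 157296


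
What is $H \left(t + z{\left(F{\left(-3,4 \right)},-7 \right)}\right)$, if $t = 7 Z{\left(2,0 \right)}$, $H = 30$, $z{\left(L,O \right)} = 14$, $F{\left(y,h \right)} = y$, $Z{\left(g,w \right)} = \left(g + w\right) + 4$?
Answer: $1680$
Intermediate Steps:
$Z{\left(g,w \right)} = 4 + g + w$
$t = 42$ ($t = 7 \left(4 + 2 + 0\right) = 7 \cdot 6 = 42$)
$H \left(t + z{\left(F{\left(-3,4 \right)},-7 \right)}\right) = 30 \left(42 + 14\right) = 30 \cdot 56 = 1680$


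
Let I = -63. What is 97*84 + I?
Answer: 8085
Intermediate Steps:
97*84 + I = 97*84 - 63 = 8148 - 63 = 8085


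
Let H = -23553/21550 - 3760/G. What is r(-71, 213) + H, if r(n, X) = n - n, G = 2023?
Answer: -128675719/43595650 ≈ -2.9516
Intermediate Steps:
r(n, X) = 0
H = -128675719/43595650 (H = -23553/21550 - 3760/2023 = -128675719/43595650 ≈ -2.9516)
r(-71, 213) + H = 0 - 128675719/43595650 = -128675719/43595650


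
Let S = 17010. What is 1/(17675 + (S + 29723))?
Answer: 1/64408 ≈ 1.5526e-5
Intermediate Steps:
1/(17675 + (S + 29723)) = 1/(17675 + (17010 + 29723)) = 1/(17675 + 46733) = 1/64408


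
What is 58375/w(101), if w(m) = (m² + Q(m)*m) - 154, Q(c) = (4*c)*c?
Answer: 58375/4131251 ≈ 0.014130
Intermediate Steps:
Q(c) = 4*c²
w(m) = -154 + m² + 4*m³ (w(m) = (m² + (4*m²)*m) - 154 = (m² + 4*m³) - 154 = -154 + m² + 4*m³)
58375/w(101) = 58375/(-154 + 101² + 4*101³) = 58375/(-154 + 10201 + 4*1030301) = 58375/(-154 + 10201 + 4121204) = 58375/4131251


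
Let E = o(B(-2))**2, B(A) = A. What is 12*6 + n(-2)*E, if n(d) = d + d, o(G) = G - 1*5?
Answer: -124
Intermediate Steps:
o(G) = -5 + G (o(G) = G - 5 = -5 + G)
n(d) = 2*d
E = 49 (E = (-5 - 2)**2 = (-7)**2 = 49)
12*6 + n(-2)*E = 12*6 + (2*(-2))*49 = 72 - 4*49 = 72 - 196 = -124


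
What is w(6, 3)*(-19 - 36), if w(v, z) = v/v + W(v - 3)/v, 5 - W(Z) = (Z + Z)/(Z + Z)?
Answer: -275/3 ≈ -91.667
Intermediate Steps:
W(Z) = 4 (W(Z) = 5 - (Z + Z)/(Z + Z) = 5 - 2*Z/(2*Z) = 5 - 2*Z*1/(2*Z) = 5 - 1*1 = 5 - 1 = 4)
w(v, z) = 1 + 4/v (w(v, z) = v/v + 4/v = 1 + 4/v)
w(6, 3)*(-19 - 36) = ((4 + 6)/6)*(-19 - 36) = ((1/6)*10)*(-55) = (5/3)*(-55) = -275/3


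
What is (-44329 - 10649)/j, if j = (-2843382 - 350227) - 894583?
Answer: 27489/2044096 ≈ 0.013448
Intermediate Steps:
j = -4088192 (j = -3193609 - 894583 = -4088192)
(-44329 - 10649)/j = (-44329 - 10649)/(-4088192) = -54978*(-1/4088192) = 27489/2044096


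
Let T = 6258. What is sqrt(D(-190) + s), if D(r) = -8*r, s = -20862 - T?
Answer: 160*I ≈ 160.0*I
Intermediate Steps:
s = -27120 (s = -20862 - 1*6258 = -20862 - 6258 = -27120)
sqrt(D(-190) + s) = sqrt(-8*(-190) - 27120) = sqrt(1520 - 27120) = sqrt(-25600) = 160*I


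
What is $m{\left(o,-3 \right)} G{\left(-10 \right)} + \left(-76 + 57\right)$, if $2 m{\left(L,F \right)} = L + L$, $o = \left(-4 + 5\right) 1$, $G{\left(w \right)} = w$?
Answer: $-29$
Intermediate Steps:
$o = 1$ ($o = 1 \cdot 1 = 1$)
$m{\left(L,F \right)} = L$ ($m{\left(L,F \right)} = \frac{L + L}{2} = \frac{2 L}{2} = L$)
$m{\left(o,-3 \right)} G{\left(-10 \right)} + \left(-76 + 57\right) = 1 \left(-10\right) + \left(-76 + 57\right) = -10 - 19 = -29$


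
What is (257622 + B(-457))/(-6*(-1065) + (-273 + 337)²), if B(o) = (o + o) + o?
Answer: 256251/10486 ≈ 24.437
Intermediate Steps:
B(o) = 3*o (B(o) = 2*o + o = 3*o)
(257622 + B(-457))/(-6*(-1065) + (-273 + 337)²) = (257622 + 3*(-457))/(-6*(-1065) + (-273 + 337)²) = (257622 - 1371)/(6390 + 64²) = 256251/(6390 + 4096) = 256251/10486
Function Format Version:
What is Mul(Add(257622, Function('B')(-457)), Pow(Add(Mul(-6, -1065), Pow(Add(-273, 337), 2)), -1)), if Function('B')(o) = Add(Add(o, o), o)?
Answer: Rational(256251, 10486) ≈ 24.437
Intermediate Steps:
Function('B')(o) = Mul(3, o) (Function('B')(o) = Add(Mul(2, o), o) = Mul(3, o))
Mul(Add(257622, Function('B')(-457)), Pow(Add(Mul(-6, -1065), Pow(Add(-273, 337), 2)), -1)) = Mul(Add(257622, Mul(3, -457)), Pow(Add(Mul(-6, -1065), Pow(Add(-273, 337), 2)), -1)) = Mul(Add(257622, -1371), Pow(Add(6390, Pow(64, 2)), -1)) = Mul(256251, Pow(Add(6390, 4096), -1)) = Mul(256251, Pow(10486, -1)) = Mul(256251, Rational(1, 10486)) = Rational(256251, 10486)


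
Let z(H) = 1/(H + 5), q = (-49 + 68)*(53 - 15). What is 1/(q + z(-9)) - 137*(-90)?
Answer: 35596714/2887 ≈ 12330.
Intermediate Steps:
q = 722 (q = 19*38 = 722)
z(H) = 1/(5 + H)
1/(q + z(-9)) - 137*(-90) = 1/(722 + 1/(5 - 9)) - 137*(-90) = 1/(722 + 1/(-4)) + 12330 = 1/(722 - ¼) + 12330 = 1/(2887/4) + 12330 = 4/2887 + 12330 = 35596714/2887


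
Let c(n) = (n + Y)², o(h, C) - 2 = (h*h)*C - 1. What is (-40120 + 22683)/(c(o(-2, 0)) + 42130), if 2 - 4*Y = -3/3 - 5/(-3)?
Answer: -156933/379186 ≈ -0.41387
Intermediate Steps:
Y = ⅓ (Y = ½ - (-3/3 - 5/(-3))/4 = ½ - (-3*⅓ - 5*(-⅓))/4 = ½ - (-1 + 5/3)/4 = ½ - ¼*⅔ = ½ - ⅙ = ⅓ ≈ 0.33333)
o(h, C) = 1 + C*h² (o(h, C) = 2 + ((h*h)*C - 1) = 2 + (h²*C - 1) = 2 + (C*h² - 1) = 2 + (-1 + C*h²) = 1 + C*h²)
c(n) = (⅓ + n)² (c(n) = (n + ⅓)² = (⅓ + n)²)
(-40120 + 22683)/(c(o(-2, 0)) + 42130) = (-40120 + 22683)/((1 + 3*(1 + 0*(-2)²))²/9 + 42130) = -17437/((1 + 3*(1 + 0*4))²/9 + 42130) = -17437/((1 + 3*(1 + 0))²/9 + 42130) = -17437/((1 + 3*1)²/9 + 42130) = -17437/((1 + 3)²/9 + 42130) = -17437/((⅑)*4² + 42130) = -17437/((⅑)*16 + 42130) = -17437/(16/9 + 42130) = -17437/379186/9 = -17437*9/379186 = -156933/379186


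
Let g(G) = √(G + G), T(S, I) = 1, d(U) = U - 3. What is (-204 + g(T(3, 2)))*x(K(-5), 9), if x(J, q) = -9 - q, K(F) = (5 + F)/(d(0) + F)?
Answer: 3672 - 18*√2 ≈ 3646.5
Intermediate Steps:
d(U) = -3 + U
g(G) = √2*√G (g(G) = √(2*G) = √2*√G)
K(F) = (5 + F)/(-3 + F) (K(F) = (5 + F)/((-3 + 0) + F) = (5 + F)/(-3 + F))
(-204 + g(T(3, 2)))*x(K(-5), 9) = (-204 + √2*√1)*(-9 - 1*9) = (-204 + √2*1)*(-9 - 9) = (-204 + √2)*(-18) = 3672 - 18*√2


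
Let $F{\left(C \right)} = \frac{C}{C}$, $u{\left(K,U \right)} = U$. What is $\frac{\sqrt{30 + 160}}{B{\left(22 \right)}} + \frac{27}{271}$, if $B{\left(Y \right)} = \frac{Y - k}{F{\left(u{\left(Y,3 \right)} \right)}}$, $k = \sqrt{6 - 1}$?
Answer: $\frac{27}{271} + \frac{5 \sqrt{38}}{479} + \frac{22 \sqrt{190}}{479} \approx 0.79707$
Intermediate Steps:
$k = \sqrt{5} \approx 2.2361$
$F{\left(C \right)} = 1$
$B{\left(Y \right)} = Y - \sqrt{5}$ ($B{\left(Y \right)} = \frac{Y - \sqrt{5}}{1} = \left(Y - \sqrt{5}\right) 1 = Y - \sqrt{5}$)
$\frac{\sqrt{30 + 160}}{B{\left(22 \right)}} + \frac{27}{271} = \frac{\sqrt{30 + 160}}{22 - \sqrt{5}} + \frac{27}{271} = \frac{\sqrt{190}}{22 - \sqrt{5}} + 27 \cdot \frac{1}{271} = \frac{\sqrt{190}}{22 - \sqrt{5}} + \frac{27}{271} = \frac{27}{271} + \frac{\sqrt{190}}{22 - \sqrt{5}}$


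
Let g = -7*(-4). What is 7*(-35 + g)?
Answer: -49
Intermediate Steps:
g = 28
7*(-35 + g) = 7*(-35 + 28) = 7*(-7) = -49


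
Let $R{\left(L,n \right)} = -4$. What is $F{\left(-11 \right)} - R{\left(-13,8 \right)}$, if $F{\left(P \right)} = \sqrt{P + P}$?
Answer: $4 + i \sqrt{22} \approx 4.0 + 4.6904 i$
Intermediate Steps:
$F{\left(P \right)} = \sqrt{2} \sqrt{P}$ ($F{\left(P \right)} = \sqrt{2 P} = \sqrt{2} \sqrt{P}$)
$F{\left(-11 \right)} - R{\left(-13,8 \right)} = \sqrt{2} \sqrt{-11} - -4 = \sqrt{2} i \sqrt{11} + 4 = i \sqrt{22} + 4 = 4 + i \sqrt{22}$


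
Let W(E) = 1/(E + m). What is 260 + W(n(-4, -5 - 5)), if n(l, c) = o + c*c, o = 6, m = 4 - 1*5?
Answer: 27301/105 ≈ 260.01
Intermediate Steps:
m = -1 (m = 4 - 5 = -1)
n(l, c) = 6 + c² (n(l, c) = 6 + c*c = 6 + c²)
W(E) = 1/(-1 + E) (W(E) = 1/(E - 1) = 1/(-1 + E))
260 + W(n(-4, -5 - 5)) = 260 + 1/(-1 + (6 + (-5 - 5)²)) = 260 + 1/(-1 + (6 + (-10)²)) = 260 + 1/(-1 + (6 + 100)) = 260 + 1/(-1 + 106) = 260 + 1/105 = 27301/105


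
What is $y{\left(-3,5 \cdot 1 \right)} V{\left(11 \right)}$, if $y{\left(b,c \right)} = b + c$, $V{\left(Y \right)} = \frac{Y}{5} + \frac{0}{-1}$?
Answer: $\frac{22}{5} \approx 4.4$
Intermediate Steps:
$V{\left(Y \right)} = \frac{Y}{5}$ ($V{\left(Y \right)} = Y \frac{1}{5} + 0 \left(-1\right) = \frac{Y}{5} + 0 = \frac{Y}{5}$)
$y{\left(-3,5 \cdot 1 \right)} V{\left(11 \right)} = \left(-3 + 5 \cdot 1\right) \frac{1}{5} \cdot 11 = \left(-3 + 5\right) \frac{11}{5} = 2 \cdot \frac{11}{5} = \frac{22}{5}$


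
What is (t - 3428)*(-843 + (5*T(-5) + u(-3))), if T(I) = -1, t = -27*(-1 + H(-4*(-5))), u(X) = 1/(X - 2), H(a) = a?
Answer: 16713781/5 ≈ 3.3428e+6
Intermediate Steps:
u(X) = 1/(-2 + X)
t = -513 (t = -27*(-1 - 4*(-5)) = -27*(-1 + 20) = -27*19 = -513)
(t - 3428)*(-843 + (5*T(-5) + u(-3))) = (-513 - 3428)*(-843 + (5*(-1) + 1/(-2 - 3))) = -3941*(-843 + (-5 + 1/(-5))) = -3941*(-843 + (-5 - 1/5)) = -3941*(-843 - 26/5) = -3941*(-4241/5) = 16713781/5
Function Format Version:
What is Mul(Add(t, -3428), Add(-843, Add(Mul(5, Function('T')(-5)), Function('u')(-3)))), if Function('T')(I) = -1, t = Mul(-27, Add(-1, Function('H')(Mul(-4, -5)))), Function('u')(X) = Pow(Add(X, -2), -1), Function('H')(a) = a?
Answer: Rational(16713781, 5) ≈ 3.3428e+6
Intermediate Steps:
Function('u')(X) = Pow(Add(-2, X), -1)
t = -513 (t = Mul(-27, Add(-1, Mul(-4, -5))) = Mul(-27, Add(-1, 20)) = Mul(-27, 19) = -513)
Mul(Add(t, -3428), Add(-843, Add(Mul(5, Function('T')(-5)), Function('u')(-3)))) = Mul(Add(-513, -3428), Add(-843, Add(Mul(5, -1), Pow(Add(-2, -3), -1)))) = Mul(-3941, Add(-843, Add(-5, Pow(-5, -1)))) = Mul(-3941, Add(-843, Add(-5, Rational(-1, 5)))) = Mul(-3941, Add(-843, Rational(-26, 5))) = Mul(-3941, Rational(-4241, 5)) = Rational(16713781, 5)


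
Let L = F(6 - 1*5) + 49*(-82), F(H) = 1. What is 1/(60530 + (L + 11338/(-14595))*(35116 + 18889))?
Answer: -417/90455434969 ≈ -4.6100e-9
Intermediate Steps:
L = -4017 (L = 1 + 49*(-82) = 1 - 4018 = -4017)
1/(60530 + (L + 11338/(-14595))*(35116 + 18889)) = 1/(60530 + (-4017 + 11338/(-14595))*(35116 + 18889)) = 1/(60530 + (-4017 + 11338*(-1/14595))*54005) = 1/(60530 + (-4017 - 11338/14595)*54005) = 1/(60530 - 58639453/14595*54005) = 1/(60530 - 90480675979/417) = 1/(-90455434969/417) = -417/90455434969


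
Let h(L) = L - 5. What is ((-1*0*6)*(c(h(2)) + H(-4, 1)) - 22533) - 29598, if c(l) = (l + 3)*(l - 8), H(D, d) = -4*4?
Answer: -52131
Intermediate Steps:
H(D, d) = -16
h(L) = -5 + L
c(l) = (-8 + l)*(3 + l) (c(l) = (3 + l)*(-8 + l) = (-8 + l)*(3 + l))
((-1*0*6)*(c(h(2)) + H(-4, 1)) - 22533) - 29598 = ((-1*0*6)*((-24 + (-5 + 2)² - 5*(-5 + 2)) - 16) - 22533) - 29598 = ((0*6)*((-24 + (-3)² - 5*(-3)) - 16) - 22533) - 29598 = (0*((-24 + 9 + 15) - 16) - 22533) - 29598 = (0*(0 - 16) - 22533) - 29598 = (0*(-16) - 22533) - 29598 = (0 - 22533) - 29598 = -22533 - 29598 = -52131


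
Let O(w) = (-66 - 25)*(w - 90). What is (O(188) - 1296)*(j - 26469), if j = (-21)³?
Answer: 364946220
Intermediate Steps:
j = -9261
O(w) = 8190 - 91*w (O(w) = -91*(-90 + w) = 8190 - 91*w)
(O(188) - 1296)*(j - 26469) = ((8190 - 91*188) - 1296)*(-9261 - 26469) = ((8190 - 17108) - 1296)*(-35730) = (-8918 - 1296)*(-35730) = -10214*(-35730) = 364946220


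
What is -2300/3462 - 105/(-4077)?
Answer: -500755/784143 ≈ -0.63860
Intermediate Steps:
-2300/3462 - 105/(-4077) = -2300*1/3462 - 105*(-1/4077) = -1150/1731 + 35/1359 = -500755/784143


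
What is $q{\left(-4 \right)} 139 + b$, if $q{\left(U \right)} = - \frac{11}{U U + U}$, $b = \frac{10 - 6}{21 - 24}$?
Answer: $- \frac{515}{4} \approx -128.75$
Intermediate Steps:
$b = - \frac{4}{3}$ ($b = \frac{4}{-3} = 4 \left(- \frac{1}{3}\right) = - \frac{4}{3} \approx -1.3333$)
$q{\left(U \right)} = - \frac{11}{U + U^{2}}$ ($q{\left(U \right)} = - \frac{11}{U^{2} + U} = - \frac{11}{U + U^{2}}$)
$q{\left(-4 \right)} 139 + b = - \frac{11}{\left(-4\right) \left(1 - 4\right)} 139 - \frac{4}{3} = \left(-11\right) \left(- \frac{1}{4}\right) \frac{1}{-3} \cdot 139 - \frac{4}{3} = \left(-11\right) \left(- \frac{1}{4}\right) \left(- \frac{1}{3}\right) 139 - \frac{4}{3} = \left(- \frac{11}{12}\right) 139 - \frac{4}{3} = - \frac{1529}{12} - \frac{4}{3} = - \frac{515}{4}$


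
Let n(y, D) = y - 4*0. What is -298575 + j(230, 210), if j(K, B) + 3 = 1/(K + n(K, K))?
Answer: -137345879/460 ≈ -2.9858e+5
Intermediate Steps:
n(y, D) = y (n(y, D) = y + 0 = y)
j(K, B) = -3 + 1/(2*K) (j(K, B) = -3 + 1/(K + K) = -3 + 1/(2*K))
-298575 + j(230, 210) = -298575 + (-3 + (½)/230) = -298575 + (-3 + (½)*(1/230)) = -298575 + (-3 + 1/460) = -298575 - 1379/460 = -137345879/460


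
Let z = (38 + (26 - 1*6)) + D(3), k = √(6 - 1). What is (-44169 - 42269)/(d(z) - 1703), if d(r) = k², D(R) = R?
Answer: 43219/849 ≈ 50.906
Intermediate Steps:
k = √5 ≈ 2.2361
z = 61 (z = (38 + (26 - 1*6)) + 3 = (38 + (26 - 6)) + 3 = (38 + 20) + 3 = 58 + 3 = 61)
d(r) = 5 (d(r) = (√5)² = 5)
(-44169 - 42269)/(d(z) - 1703) = (-44169 - 42269)/(5 - 1703) = -86438/(-1698) = -86438*(-1/1698) = 43219/849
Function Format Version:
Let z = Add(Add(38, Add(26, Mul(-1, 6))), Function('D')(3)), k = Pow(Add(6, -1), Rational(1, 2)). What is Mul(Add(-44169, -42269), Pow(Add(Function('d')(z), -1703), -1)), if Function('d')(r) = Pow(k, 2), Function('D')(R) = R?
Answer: Rational(43219, 849) ≈ 50.906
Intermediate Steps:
k = Pow(5, Rational(1, 2)) ≈ 2.2361
z = 61 (z = Add(Add(38, Add(26, Mul(-1, 6))), 3) = Add(Add(38, Add(26, -6)), 3) = Add(Add(38, 20), 3) = Add(58, 3) = 61)
Function('d')(r) = 5 (Function('d')(r) = Pow(Pow(5, Rational(1, 2)), 2) = 5)
Mul(Add(-44169, -42269), Pow(Add(Function('d')(z), -1703), -1)) = Mul(Add(-44169, -42269), Pow(Add(5, -1703), -1)) = Mul(-86438, Pow(-1698, -1)) = Mul(-86438, Rational(-1, 1698)) = Rational(43219, 849)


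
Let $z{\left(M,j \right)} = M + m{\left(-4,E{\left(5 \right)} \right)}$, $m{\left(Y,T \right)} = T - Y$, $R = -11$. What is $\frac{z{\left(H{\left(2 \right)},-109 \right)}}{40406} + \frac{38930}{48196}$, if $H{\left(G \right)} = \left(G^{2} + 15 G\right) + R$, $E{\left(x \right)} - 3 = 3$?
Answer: $\frac{196824506}{243425947} \approx 0.80856$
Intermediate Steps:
$E{\left(x \right)} = 6$ ($E{\left(x \right)} = 3 + 3 = 6$)
$H{\left(G \right)} = -11 + G^{2} + 15 G$ ($H{\left(G \right)} = \left(G^{2} + 15 G\right) - 11 = -11 + G^{2} + 15 G$)
$z{\left(M,j \right)} = 10 + M$ ($z{\left(M,j \right)} = M + \left(6 - -4\right) = M + \left(6 + 4\right) = M + 10 = 10 + M$)
$\frac{z{\left(H{\left(2 \right)},-109 \right)}}{40406} + \frac{38930}{48196} = \frac{10 + \left(-11 + 2^{2} + 15 \cdot 2\right)}{40406} + \frac{38930}{48196} = \left(10 + \left(-11 + 4 + 30\right)\right) \frac{1}{40406} + 38930 \cdot \frac{1}{48196} = \left(10 + 23\right) \frac{1}{40406} + \frac{19465}{24098} = 33 \cdot \frac{1}{40406} + \frac{19465}{24098} = \frac{33}{40406} + \frac{19465}{24098} = \frac{196824506}{243425947}$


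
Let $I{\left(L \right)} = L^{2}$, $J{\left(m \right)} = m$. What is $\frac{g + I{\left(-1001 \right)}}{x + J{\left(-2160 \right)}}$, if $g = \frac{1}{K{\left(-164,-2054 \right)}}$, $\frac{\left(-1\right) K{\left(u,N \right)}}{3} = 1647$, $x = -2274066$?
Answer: $- \frac{2475443470}{5623416333} \approx -0.4402$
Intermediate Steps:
$K{\left(u,N \right)} = -4941$ ($K{\left(u,N \right)} = \left(-3\right) 1647 = -4941$)
$g = - \frac{1}{4941}$ ($g = \frac{1}{-4941} = - \frac{1}{4941} \approx -0.00020239$)
$\frac{g + I{\left(-1001 \right)}}{x + J{\left(-2160 \right)}} = \frac{- \frac{1}{4941} + \left(-1001\right)^{2}}{-2274066 - 2160} = \frac{- \frac{1}{4941} + 1002001}{-2276226} = \frac{4950886940}{4941} \left(- \frac{1}{2276226}\right) = - \frac{2475443470}{5623416333}$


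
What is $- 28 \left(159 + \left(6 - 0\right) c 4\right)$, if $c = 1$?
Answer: $-5124$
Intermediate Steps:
$- 28 \left(159 + \left(6 - 0\right) c 4\right) = - 28 \left(159 + \left(6 - 0\right) 1 \cdot 4\right) = - 28 \left(159 + \left(6 + 0\right) 1 \cdot 4\right) = - 28 \left(159 + 6 \cdot 1 \cdot 4\right) = - 28 \left(159 + 6 \cdot 4\right) = - 28 \left(159 + 24\right) = \left(-28\right) 183 = -5124$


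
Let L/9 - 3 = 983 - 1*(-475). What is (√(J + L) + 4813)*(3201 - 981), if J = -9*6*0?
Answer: 10684860 + 6660*√1461 ≈ 1.0939e+7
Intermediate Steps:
L = 13149 (L = 27 + 9*(983 - 1*(-475)) = 27 + 9*(983 + 475) = 27 + 9*1458 = 27 + 13122 = 13149)
J = 0 (J = -54*0 = 0)
(√(J + L) + 4813)*(3201 - 981) = (√(0 + 13149) + 4813)*(3201 - 981) = (√13149 + 4813)*2220 = (3*√1461 + 4813)*2220 = (4813 + 3*√1461)*2220 = 10684860 + 6660*√1461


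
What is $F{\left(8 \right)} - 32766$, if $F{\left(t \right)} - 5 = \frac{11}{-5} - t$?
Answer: $- \frac{163856}{5} \approx -32771.0$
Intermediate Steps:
$F{\left(t \right)} = \frac{14}{5} - t$ ($F{\left(t \right)} = 5 - \left(\frac{11}{5} + t\right) = \frac{14}{5} - t$)
$F{\left(8 \right)} - 32766 = \left(\frac{14}{5} - 8\right) - 32766 = - \frac{26}{5} - 32766 = - \frac{163856}{5}$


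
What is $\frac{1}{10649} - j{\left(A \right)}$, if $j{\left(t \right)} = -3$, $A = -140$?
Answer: $\frac{31948}{10649} \approx 3.0001$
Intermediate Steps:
$\frac{1}{10649} - j{\left(A \right)} = \frac{1}{10649} - -3 = \frac{1}{10649} + 3 = \frac{31948}{10649}$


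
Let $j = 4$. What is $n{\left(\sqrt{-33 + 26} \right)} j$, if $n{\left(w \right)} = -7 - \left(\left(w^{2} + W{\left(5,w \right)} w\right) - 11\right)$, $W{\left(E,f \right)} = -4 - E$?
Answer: $44 + 36 i \sqrt{7} \approx 44.0 + 95.247 i$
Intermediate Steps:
$n{\left(w \right)} = 4 - w^{2} + 9 w$ ($n{\left(w \right)} = -7 - \left(\left(w^{2} + \left(-4 - 5\right) w\right) - 11\right) = -7 - \left(\left(w^{2} - 9 w\right) - 11\right) = -7 - \left(-11 + w^{2} - 9 w\right) = -7 + \left(11 - w^{2} + 9 w\right) = 4 - w^{2} + 9 w$)
$n{\left(\sqrt{-33 + 26} \right)} j = \left(4 - \left(\sqrt{-33 + 26}\right)^{2} + 9 \sqrt{-33 + 26}\right) 4 = \left(4 - \left(\sqrt{-7}\right)^{2} + 9 \sqrt{-7}\right) 4 = \left(4 - \left(i \sqrt{7}\right)^{2} + 9 i \sqrt{7}\right) 4 = \left(4 - -7 + 9 i \sqrt{7}\right) 4 = \left(4 + 7 + 9 i \sqrt{7}\right) 4 = \left(11 + 9 i \sqrt{7}\right) 4 = 44 + 36 i \sqrt{7}$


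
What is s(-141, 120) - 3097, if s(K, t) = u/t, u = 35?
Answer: -74321/24 ≈ -3096.7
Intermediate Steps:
s(K, t) = 35/t
s(-141, 120) - 3097 = 35/120 - 3097 = 35*(1/120) - 3097 = 7/24 - 3097 = -74321/24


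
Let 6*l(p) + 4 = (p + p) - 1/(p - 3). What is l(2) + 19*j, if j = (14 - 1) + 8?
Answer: 2395/6 ≈ 399.17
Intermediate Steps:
l(p) = -⅔ - 1/(6*(-3 + p)) + p/3 (l(p) = -⅔ + ((p + p) - 1/(p - 3))/6 = -⅔ + (2*p - 1/(-3 + p))/6 = -⅔ + (-1/(-3 + p) + 2*p)/6 = -⅔ + (-1/(6*(-3 + p)) + p/3) = -⅔ - 1/(6*(-3 + p)) + p/3)
j = 21 (j = 13 + 8 = 21)
l(2) + 19*j = (11 - 10*2 + 2*2²)/(6*(-3 + 2)) + 19*21 = (⅙)*(11 - 20 + 2*4)/(-1) + 399 = (⅙)*(-1)*(11 - 20 + 8) + 399 = (⅙)*(-1)*(-1) + 399 = ⅙ + 399 = 2395/6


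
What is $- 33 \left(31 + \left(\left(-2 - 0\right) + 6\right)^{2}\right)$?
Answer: $-1551$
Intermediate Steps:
$- 33 \left(31 + \left(\left(-2 - 0\right) + 6\right)^{2}\right) = - 33 \left(31 + \left(\left(-2 + 0\right) + 6\right)^{2}\right) = - 33 \left(31 + \left(-2 + 6\right)^{2}\right) = - 33 \left(31 + 4^{2}\right) = - 33 \left(31 + 16\right) = \left(-33\right) 47 = -1551$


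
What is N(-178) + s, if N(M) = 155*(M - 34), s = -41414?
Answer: -74274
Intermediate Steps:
N(M) = -5270 + 155*M (N(M) = 155*(-34 + M) = -5270 + 155*M)
N(-178) + s = (-5270 + 155*(-178)) - 41414 = (-5270 - 27590) - 41414 = -32860 - 41414 = -74274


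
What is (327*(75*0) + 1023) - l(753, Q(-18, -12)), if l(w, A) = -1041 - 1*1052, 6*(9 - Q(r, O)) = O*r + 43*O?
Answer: 3116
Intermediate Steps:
Q(r, O) = 9 - 43*O/6 - O*r/6 (Q(r, O) = 9 - (O*r + 43*O)/6 = 9 - (43*O + O*r)/6 = 9 + (-43*O/6 - O*r/6) = 9 - 43*O/6 - O*r/6)
l(w, A) = -2093 (l(w, A) = -1041 - 1052 = -2093)
(327*(75*0) + 1023) - l(753, Q(-18, -12)) = (327*(75*0) + 1023) - 1*(-2093) = (327*0 + 1023) + 2093 = (0 + 1023) + 2093 = 1023 + 2093 = 3116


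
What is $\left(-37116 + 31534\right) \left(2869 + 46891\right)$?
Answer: $-277760320$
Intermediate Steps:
$\left(-37116 + 31534\right) \left(2869 + 46891\right) = \left(-5582\right) 49760 = -277760320$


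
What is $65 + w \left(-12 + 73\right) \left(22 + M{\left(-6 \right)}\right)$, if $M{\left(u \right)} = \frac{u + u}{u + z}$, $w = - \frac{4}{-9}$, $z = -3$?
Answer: $\frac{18835}{27} \approx 697.59$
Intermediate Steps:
$w = \frac{4}{9}$ ($w = \left(-4\right) \left(- \frac{1}{9}\right) = \frac{4}{9} \approx 0.44444$)
$M{\left(u \right)} = \frac{2 u}{-3 + u}$ ($M{\left(u \right)} = \frac{u + u}{u - 3} = \frac{2 u}{-3 + u}$)
$65 + w \left(-12 + 73\right) \left(22 + M{\left(-6 \right)}\right) = 65 + \frac{4 \left(-12 + 73\right) \left(22 + 2 \left(-6\right) \frac{1}{-3 - 6}\right)}{9} = 65 + \frac{4 \cdot 61 \left(22 + 2 \left(-6\right) \frac{1}{-9}\right)}{9} = 65 + \frac{4 \cdot 61 \left(22 + 2 \left(-6\right) \left(- \frac{1}{9}\right)\right)}{9} = 65 + \frac{4 \cdot 61 \left(22 + \frac{4}{3}\right)}{9} = 65 + \frac{4 \cdot 61 \cdot \frac{70}{3}}{9} = 65 + \frac{4}{9} \cdot \frac{4270}{3} = 65 + \frac{17080}{27} = \frac{18835}{27}$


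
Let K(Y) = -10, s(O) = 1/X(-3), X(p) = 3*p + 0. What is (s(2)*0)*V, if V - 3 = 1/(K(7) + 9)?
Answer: 0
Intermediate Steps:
X(p) = 3*p
s(O) = -1/9 (s(O) = 1/(3*(-3)) = 1/(-9) = -1/9)
V = 2 (V = 3 + 1/(-10 + 9) = 3 + 1/(-1) = 3 - 1 = 2)
(s(2)*0)*V = -1/9*0*2 = 0*2 = 0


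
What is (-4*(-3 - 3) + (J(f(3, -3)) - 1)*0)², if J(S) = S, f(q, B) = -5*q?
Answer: 576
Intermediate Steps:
(-4*(-3 - 3) + (J(f(3, -3)) - 1)*0)² = (-4*(-3 - 3) + (-5*3 - 1)*0)² = (-4*(-6) + (-15 - 1)*0)² = (24 - 16*0)² = (24 + 0)² = 24² = 576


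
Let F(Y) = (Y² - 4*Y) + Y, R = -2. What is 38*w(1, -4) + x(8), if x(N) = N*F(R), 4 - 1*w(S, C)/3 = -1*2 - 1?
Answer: 878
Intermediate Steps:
w(S, C) = 21 (w(S, C) = 12 - 3*(-1*2 - 1) = 12 - 3*(-2 - 1) = 12 - 3*(-3) = 12 + 9 = 21)
F(Y) = Y² - 3*Y
x(N) = 10*N (x(N) = N*(-2*(-3 - 2)) = N*(-2*(-5)) = N*10 = 10*N)
38*w(1, -4) + x(8) = 38*21 + 10*8 = 798 + 80 = 878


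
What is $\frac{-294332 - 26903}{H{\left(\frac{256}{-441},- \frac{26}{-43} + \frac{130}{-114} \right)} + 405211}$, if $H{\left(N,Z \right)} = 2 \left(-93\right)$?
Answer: $- \frac{64247}{81005} \approx -0.79312$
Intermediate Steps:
$H{\left(N,Z \right)} = -186$
$\frac{-294332 - 26903}{H{\left(\frac{256}{-441},- \frac{26}{-43} + \frac{130}{-114} \right)} + 405211} = \frac{-294332 - 26903}{-186 + 405211} = - \frac{321235}{405025} = \left(-321235\right) \frac{1}{405025} = - \frac{64247}{81005}$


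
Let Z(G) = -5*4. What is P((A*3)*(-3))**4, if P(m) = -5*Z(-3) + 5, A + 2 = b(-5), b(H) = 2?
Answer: 121550625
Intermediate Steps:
Z(G) = -20
A = 0 (A = -2 + 2 = 0)
P(m) = 105 (P(m) = -5*(-20) + 5 = 100 + 5 = 105)
P((A*3)*(-3))**4 = 105**4 = 121550625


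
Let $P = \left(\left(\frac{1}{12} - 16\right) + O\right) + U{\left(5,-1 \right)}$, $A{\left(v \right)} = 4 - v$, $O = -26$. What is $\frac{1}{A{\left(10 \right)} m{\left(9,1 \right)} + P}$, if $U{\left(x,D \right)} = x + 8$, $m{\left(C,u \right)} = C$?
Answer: $- \frac{12}{995} \approx -0.01206$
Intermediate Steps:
$U{\left(x,D \right)} = 8 + x$
$P = - \frac{347}{12}$ ($P = \left(\left(\frac{1}{12} - 16\right) - 26\right) + \left(8 + 5\right) = \left(\left(\frac{1}{12} - 16\right) - 26\right) + 13 = \left(- \frac{191}{12} - 26\right) + 13 = - \frac{503}{12} + 13 = - \frac{347}{12} \approx -28.917$)
$\frac{1}{A{\left(10 \right)} m{\left(9,1 \right)} + P} = \frac{1}{\left(4 - 10\right) 9 - \frac{347}{12}} = \frac{1}{\left(-6\right) 9 - \frac{347}{12}} = \frac{1}{-54 - \frac{347}{12}} = \frac{1}{- \frac{995}{12}} = - \frac{12}{995}$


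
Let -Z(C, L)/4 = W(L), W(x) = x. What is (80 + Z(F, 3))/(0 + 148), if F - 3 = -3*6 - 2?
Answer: 17/37 ≈ 0.45946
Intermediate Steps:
F = -17 (F = 3 + (-3*6 - 2) = 3 + (-18 - 2) = 3 - 20 = -17)
Z(C, L) = -4*L
(80 + Z(F, 3))/(0 + 148) = (80 - 4*3)/(0 + 148) = (80 - 12)/148 = (1/148)*68 = 17/37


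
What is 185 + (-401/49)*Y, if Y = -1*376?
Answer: 159841/49 ≈ 3262.1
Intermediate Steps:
Y = -376
185 + (-401/49)*Y = 185 - 401/49*(-376) = 185 + 150776/49 = 159841/49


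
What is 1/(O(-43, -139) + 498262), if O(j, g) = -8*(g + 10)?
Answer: 1/499294 ≈ 2.0028e-6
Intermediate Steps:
O(j, g) = -80 - 8*g (O(j, g) = -8*(10 + g) = -80 - 8*g)
1/(O(-43, -139) + 498262) = 1/((-80 - 8*(-139)) + 498262) = 1/((-80 + 1112) + 498262) = 1/(1032 + 498262) = 1/499294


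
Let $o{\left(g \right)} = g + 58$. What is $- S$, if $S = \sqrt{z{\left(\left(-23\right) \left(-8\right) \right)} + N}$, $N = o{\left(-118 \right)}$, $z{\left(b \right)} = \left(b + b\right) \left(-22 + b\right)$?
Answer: $- 2 \sqrt{14889} \approx -244.04$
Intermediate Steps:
$z{\left(b \right)} = 2 b \left(-22 + b\right)$
$o{\left(g \right)} = 58 + g$
$N = -60$ ($N = 58 - 118 = -60$)
$S = 2 \sqrt{14889}$ ($S = \sqrt{2 \left(\left(-23\right) \left(-8\right)\right) \left(-22 - -184\right) - 60} = \sqrt{2 \cdot 184 \left(-22 + 184\right) - 60} = \sqrt{2 \cdot 184 \cdot 162 - 60} = \sqrt{59616 - 60} = \sqrt{59556} = 2 \sqrt{14889} \approx 244.04$)
$- S = - 2 \sqrt{14889}$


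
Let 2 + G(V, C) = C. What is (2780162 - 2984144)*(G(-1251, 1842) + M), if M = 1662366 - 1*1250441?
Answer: -84400612230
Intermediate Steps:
G(V, C) = -2 + C
M = 411925 (M = 1662366 - 1250441 = 411925)
(2780162 - 2984144)*(G(-1251, 1842) + M) = (2780162 - 2984144)*((-2 + 1842) + 411925) = -203982*(1840 + 411925) = -203982*413765 = -84400612230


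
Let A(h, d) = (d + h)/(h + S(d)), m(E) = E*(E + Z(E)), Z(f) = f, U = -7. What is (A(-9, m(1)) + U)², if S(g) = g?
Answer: 36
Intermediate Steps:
m(E) = 2*E² (m(E) = E*(E + E) = E*(2*E) = 2*E²)
A(h, d) = 1 (A(h, d) = (d + h)/(h + d) = (d + h)/(d + h) = 1)
(A(-9, m(1)) + U)² = (1 - 7)² = (-6)² = 36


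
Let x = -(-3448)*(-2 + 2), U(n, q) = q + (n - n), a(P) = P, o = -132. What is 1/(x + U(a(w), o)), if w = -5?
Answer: -1/132 ≈ -0.0075758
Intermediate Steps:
U(n, q) = q (U(n, q) = q + 0 = q)
x = 0 (x = -(-3448)*0 = -1724*0 = 0)
1/(x + U(a(w), o)) = 1/(0 - 132) = 1/(-132) = -1/132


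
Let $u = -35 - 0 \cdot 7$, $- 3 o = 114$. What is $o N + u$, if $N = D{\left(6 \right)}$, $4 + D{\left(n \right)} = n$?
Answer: $-111$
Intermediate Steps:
$o = -38$ ($o = \left(- \frac{1}{3}\right) 114 = -38$)
$u = -35$ ($u = -35 - 0 = -35 + 0 = -35$)
$D{\left(n \right)} = -4 + n$
$N = 2$ ($N = -4 + 6 = 2$)
$o N + u = \left(-38\right) 2 - 35 = -76 - 35 = -111$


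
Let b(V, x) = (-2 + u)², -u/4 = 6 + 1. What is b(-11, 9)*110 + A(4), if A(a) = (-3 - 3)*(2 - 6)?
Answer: 99024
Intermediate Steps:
A(a) = 24 (A(a) = -6*(-4) = 24)
u = -28 (u = -4*(6 + 1) = -4*7 = -28)
b(V, x) = 900 (b(V, x) = (-2 - 28)² = (-30)² = 900)
b(-11, 9)*110 + A(4) = 900*110 + 24 = 99000 + 24 = 99024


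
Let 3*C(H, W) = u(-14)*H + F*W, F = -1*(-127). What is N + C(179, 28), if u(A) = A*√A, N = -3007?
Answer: -5465/3 - 2506*I*√14/3 ≈ -1821.7 - 3125.5*I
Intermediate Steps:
u(A) = A^(3/2)
F = 127
C(H, W) = 127*W/3 - 14*I*H*√14/3 (C(H, W) = ((-14)^(3/2)*H + 127*W)/3 = ((-14*I*√14)*H + 127*W)/3 = (-14*I*H*√14 + 127*W)/3 = (127*W - 14*I*H*√14)/3 = 127*W/3 - 14*I*H*√14/3)
N + C(179, 28) = -3007 + ((127/3)*28 - 14/3*I*179*√14) = -3007 + (3556/3 - 2506*I*√14/3) = -5465/3 - 2506*I*√14/3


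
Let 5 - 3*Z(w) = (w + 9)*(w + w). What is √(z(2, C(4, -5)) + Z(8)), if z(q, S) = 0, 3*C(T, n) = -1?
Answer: I*√89 ≈ 9.434*I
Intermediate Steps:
C(T, n) = -⅓ (C(T, n) = (⅓)*(-1) = -⅓)
Z(w) = 5/3 - 2*w*(9 + w)/3 (Z(w) = 5/3 - (w + 9)*(w + w)/3 = 5/3 - (9 + w)*2*w/3 = 5/3 - 2*w*(9 + w)/3)
√(z(2, C(4, -5)) + Z(8)) = √(0 + (5/3 - 6*8 - ⅔*8²)) = √(0 + (5/3 - 48 - ⅔*64)) = √(0 + (5/3 - 48 - 128/3)) = √(0 - 89) = √(-89) = I*√89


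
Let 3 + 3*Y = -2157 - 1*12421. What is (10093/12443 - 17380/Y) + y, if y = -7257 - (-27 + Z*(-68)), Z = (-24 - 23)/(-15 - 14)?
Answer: -37437780996005/5261510107 ≈ -7115.4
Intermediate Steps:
Y = -14581/3 (Y = -1 + (-2157 - 1*12421)/3 = -1 + (-2157 - 12421)/3 = -1 + (⅓)*(-14578) = -1 - 14578/3 = -14581/3 ≈ -4860.3)
Z = 47/29 (Z = -47/(-29) = -47*(-1/29) = 47/29 ≈ 1.6207)
y = -206474/29 (y = -7257 - (-27 + (47/29)*(-68)) = -7257 - (-27 - 3196/29) = -7257 - 1*(-3979/29) = -7257 + 3979/29 = -206474/29 ≈ -7119.8)
(10093/12443 - 17380/Y) + y = (10093/12443 - 17380/(-14581/3)) - 206474/29 = (10093*(1/12443) - 17380*(-3/14581)) - 206474/29 = (10093/12443 + 52140/14581) - 206474/29 = 795944053/181431383 - 206474/29 = -37437780996005/5261510107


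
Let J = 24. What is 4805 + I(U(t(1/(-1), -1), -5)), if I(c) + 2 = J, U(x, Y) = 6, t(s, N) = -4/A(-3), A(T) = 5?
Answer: 4827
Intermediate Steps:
t(s, N) = -⅘ (t(s, N) = -4/5 = -4*⅕ = -⅘)
I(c) = 22 (I(c) = -2 + 24 = 22)
4805 + I(U(t(1/(-1), -1), -5)) = 4805 + 22 = 4827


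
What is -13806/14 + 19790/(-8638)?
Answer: -4269046/4319 ≈ -988.43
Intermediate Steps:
-13806/14 + 19790/(-8638) = -13806*1/14 + 19790*(-1/8638) = -6903/7 - 9895/4319 = -4269046/4319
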